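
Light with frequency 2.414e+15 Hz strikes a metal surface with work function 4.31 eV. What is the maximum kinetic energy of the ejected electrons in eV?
5.6735 eV

Using Einstein's photoelectric equation: KE_max = hf - φ

First, calculate the photon energy:
E_photon = hf = (6.626×10⁻³⁴ J·s)(2.414e+15 Hz)
E_photon = 9.9835 eV

Then, the maximum kinetic energy:
KE_max = E_photon - φ = 9.9835 eV - 4.31 eV = 5.6735 eV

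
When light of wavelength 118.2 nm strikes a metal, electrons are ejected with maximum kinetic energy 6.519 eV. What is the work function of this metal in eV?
3.97 eV

From Einstein's photoelectric equation: KE_max = hf - φ = hc/λ - φ

Rearranging for φ:
φ = hc/λ - KE_max

Calculate photon energy:
E_photon = hc/λ = 10.4894 eV

Therefore:
φ = 10.4894 - 6.519 = 3.97 eV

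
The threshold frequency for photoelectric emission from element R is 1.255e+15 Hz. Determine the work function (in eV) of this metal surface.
5.19 eV

At the threshold frequency, photon energy equals work function:
φ = hf₀

Calculating:
φ = (6.626×10⁻³⁴ J·s)(1.255e+15 Hz)
φ = 5.19 eV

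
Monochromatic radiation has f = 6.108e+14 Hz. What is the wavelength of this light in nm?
490.82 nm

Using the wave equation: c = fλ

Solving for wavelength:
λ = c/f = (3×10⁸ m/s) / (6.108e+14 Hz)
λ = 490.82 nm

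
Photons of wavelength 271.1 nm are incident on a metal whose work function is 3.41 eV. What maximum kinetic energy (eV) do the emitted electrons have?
1.1634 eV

Using Einstein's photoelectric equation: KE_max = hf - φ = hc/λ - φ

First, calculate the photon energy:
E_photon = hc/λ = (6.626×10⁻³⁴ J·s)(3×10⁸ m/s) / (271.1×10⁻⁹ m)
E_photon = 4.5734 eV

Then, the maximum kinetic energy:
KE_max = E_photon - φ = 4.5734 eV - 3.41 eV = 1.1634 eV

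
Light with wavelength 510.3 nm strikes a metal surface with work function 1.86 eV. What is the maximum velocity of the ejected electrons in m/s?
4.4763e+05 m/s

First, find the maximum kinetic energy:
E_photon = hc/λ = 2.4296 eV
KE_max = E_photon - φ = 2.4296 - 1.86 = 0.5696 eV

Convert to Joules: KE_max = 0.5696 × 1.602×10⁻¹⁹ J = 9.1265e-20 J

Then use KE = ½mv² to find velocity:
v = √(2·KE/m) = √(2 × 9.1265e-20 J / 9.109e-31 kg)
v = 4.4763e+05 m/s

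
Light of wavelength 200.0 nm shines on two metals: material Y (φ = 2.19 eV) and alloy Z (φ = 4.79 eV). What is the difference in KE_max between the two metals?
2.6000 eV

Using KE_max = hc/λ - φ for each metal:

Photon energy: E = hc/λ = 6.1992 eV

For material Y (φ₁ = 2.19 eV):
KE₁ = E - φ₁ = 6.1992 - 2.19 = 4.0092 eV

For alloy Z (φ₂ = 4.79 eV):
KE₂ = E - φ₂ = 6.1992 - 4.79 = 1.4092 eV

Difference:
ΔKE = KE₁ - KE₂ = 4.0092 - 1.4092 = 2.6000 eV

Note: The difference equals the difference in work functions: 4.79 - 2.19 = 2.60 eV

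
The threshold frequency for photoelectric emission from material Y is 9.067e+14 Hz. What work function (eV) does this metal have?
3.75 eV

At the threshold frequency, photon energy equals work function:
φ = hf₀

Calculating:
φ = (6.626×10⁻³⁴ J·s)(9.067e+14 Hz)
φ = 3.75 eV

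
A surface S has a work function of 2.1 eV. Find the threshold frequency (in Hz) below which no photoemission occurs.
5.0778e+14 Hz

The threshold frequency is when the photon energy equals the work function:
hf₀ = φ

Solving for f₀:
f₀ = φ/h = (2.1 eV × 1.602×10⁻¹⁹ J/eV) / (6.626×10⁻³⁴ J·s)
f₀ = 5.0778e+14 Hz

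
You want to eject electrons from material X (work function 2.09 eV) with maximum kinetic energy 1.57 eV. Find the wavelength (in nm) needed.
338.75 nm

From Einstein's equation: KE_max = hc/λ - φ

Rearranging for λ:
hc/λ = KE_max + φ
λ = hc/(KE_max + φ)

Required photon energy:
E_photon = KE_max + φ = 1.57 + 2.09 = 3.66 eV

Required wavelength:
λ = hc/E_photon = (6.626×10⁻³⁴)(3×10⁸) / (3.66 × 1.602×10⁻¹⁹)
λ = 338.75 nm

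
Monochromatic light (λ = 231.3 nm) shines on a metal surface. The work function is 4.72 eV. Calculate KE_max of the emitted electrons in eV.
0.6403 eV

Using Einstein's photoelectric equation: KE_max = hf - φ = hc/λ - φ

First, calculate the photon energy:
E_photon = hc/λ = (6.626×10⁻³⁴ J·s)(3×10⁸ m/s) / (231.3×10⁻⁹ m)
E_photon = 5.3603 eV

Then, the maximum kinetic energy:
KE_max = E_photon - φ = 5.3603 eV - 4.72 eV = 0.6403 eV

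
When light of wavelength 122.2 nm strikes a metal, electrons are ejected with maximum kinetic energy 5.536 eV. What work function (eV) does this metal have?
4.61 eV

From Einstein's photoelectric equation: KE_max = hf - φ = hc/λ - φ

Rearranging for φ:
φ = hc/λ - KE_max

Calculate photon energy:
E_photon = hc/λ = 10.1460 eV

Therefore:
φ = 10.1460 - 5.536 = 4.61 eV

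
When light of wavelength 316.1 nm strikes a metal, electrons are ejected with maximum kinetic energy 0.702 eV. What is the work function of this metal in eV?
3.22 eV

From Einstein's photoelectric equation: KE_max = hf - φ = hc/λ - φ

Rearranging for φ:
φ = hc/λ - KE_max

Calculate photon energy:
E_photon = hc/λ = 3.9223 eV

Therefore:
φ = 3.9223 - 0.702 = 3.22 eV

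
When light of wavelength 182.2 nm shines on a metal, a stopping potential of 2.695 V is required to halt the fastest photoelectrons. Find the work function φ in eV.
4.11 eV

The stopping potential gives the maximum kinetic energy: KE_max = eV_s = 2.695 eV

From Einstein's photoelectric equation: KE_max = hc/λ - φ
Rearranging: φ = hc/λ - KE_max

Calculate photon energy:
E_photon = hc/λ = (6.626×10⁻³⁴ J·s)(3×10⁸ m/s) / (182.2×10⁻⁹ m) = 6.8048 eV

Therefore:
φ = 6.8048 - 2.695 = 4.11 eV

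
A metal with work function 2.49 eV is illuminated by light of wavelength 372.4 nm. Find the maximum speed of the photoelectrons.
5.4337e+05 m/s

First, find the maximum kinetic energy:
E_photon = hc/λ = 3.3293 eV
KE_max = E_photon - φ = 3.3293 - 2.49 = 0.8393 eV

Convert to Joules: KE_max = 0.8393 × 1.602×10⁻¹⁹ J = 1.3448e-19 J

Then use KE = ½mv² to find velocity:
v = √(2·KE/m) = √(2 × 1.3448e-19 J / 9.109e-31 kg)
v = 5.4337e+05 m/s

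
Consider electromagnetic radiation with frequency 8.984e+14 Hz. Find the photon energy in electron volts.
3.7155 eV

Using E = hf:

E = hf = (6.626×10⁻³⁴ J·s)(8.984e+14 Hz)
E = 3.7155 eV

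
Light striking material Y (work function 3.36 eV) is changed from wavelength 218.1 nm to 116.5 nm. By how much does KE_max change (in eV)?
4.9577 eV

Using Einstein's equation: KE_max = hc/λ - φ

For λ₁ = 218.1 nm:
KE₁ = hc/λ₁ - φ = 5.6847 - 3.36 = 2.3247 eV

For λ₂ = 116.5 nm:
KE₂ = hc/λ₂ - φ = 10.6424 - 3.36 = 7.2824 eV

Change in KE:
ΔKE = KE₂ - KE₁ = 7.2824 - 2.3247 = 4.9577 eV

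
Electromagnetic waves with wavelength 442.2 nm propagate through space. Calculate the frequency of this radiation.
6.7796e+14 Hz

Using the wave equation: c = fλ

Solving for frequency:
f = c/λ = (3×10⁸ m/s) / (442.2×10⁻⁹ m)
f = 6.7796e+14 Hz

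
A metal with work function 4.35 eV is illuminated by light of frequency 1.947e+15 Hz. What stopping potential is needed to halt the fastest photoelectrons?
3.7021 V

The stopping potential V_s satisfies: eV_s = KE_max

First, find KE_max using Einstein's equation:
E_photon = hf = (6.626×10⁻³⁴ J·s)(1.947e+15 Hz) = 8.0521 eV
KE_max = E_photon - φ = 8.0521 - 4.35 = 3.7021 eV

Since eV_s = KE_max:
V_s = KE_max/e = 3.7021 V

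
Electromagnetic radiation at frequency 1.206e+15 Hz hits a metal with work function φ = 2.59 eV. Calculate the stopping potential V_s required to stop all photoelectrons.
2.3976 V

The stopping potential V_s satisfies: eV_s = KE_max

First, find KE_max using Einstein's equation:
E_photon = hf = (6.626×10⁻³⁴ J·s)(1.206e+15 Hz) = 4.9876 eV
KE_max = E_photon - φ = 4.9876 - 2.59 = 2.3976 eV

Since eV_s = KE_max:
V_s = KE_max/e = 2.3976 V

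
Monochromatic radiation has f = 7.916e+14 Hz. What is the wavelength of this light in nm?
378.72 nm

Using the wave equation: c = fλ

Solving for wavelength:
λ = c/f = (3×10⁸ m/s) / (7.916e+14 Hz)
λ = 378.72 nm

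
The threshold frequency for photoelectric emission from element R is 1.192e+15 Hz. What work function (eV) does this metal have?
4.93 eV

At the threshold frequency, photon energy equals work function:
φ = hf₀

Calculating:
φ = (6.626×10⁻³⁴ J·s)(1.192e+15 Hz)
φ = 4.93 eV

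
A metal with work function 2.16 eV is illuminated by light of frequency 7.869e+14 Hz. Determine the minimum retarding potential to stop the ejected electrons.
1.0944 V

The stopping potential V_s satisfies: eV_s = KE_max

First, find KE_max using Einstein's equation:
E_photon = hf = (6.626×10⁻³⁴ J·s)(7.869e+14 Hz) = 3.2544 eV
KE_max = E_photon - φ = 3.2544 - 2.16 = 1.0944 eV

Since eV_s = KE_max:
V_s = KE_max/e = 1.0944 V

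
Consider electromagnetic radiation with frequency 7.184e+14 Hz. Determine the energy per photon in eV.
2.9711 eV

Using E = hf:

E = hf = (6.626×10⁻³⁴ J·s)(7.184e+14 Hz)
E = 2.9711 eV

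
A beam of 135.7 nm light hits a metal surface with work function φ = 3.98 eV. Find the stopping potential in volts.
5.1566 V

The stopping potential V_s satisfies: eV_s = KE_max

First, find KE_max using Einstein's equation:
E_photon = hc/λ = 9.1366 eV
KE_max = E_photon - φ = 9.1366 - 3.98 = 5.1566 eV

Since eV_s = KE_max:
V_s = KE_max/e = 5.1566 V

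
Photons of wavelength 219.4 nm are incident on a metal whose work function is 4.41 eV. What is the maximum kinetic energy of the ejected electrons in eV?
1.2411 eV

Using Einstein's photoelectric equation: KE_max = hf - φ = hc/λ - φ

First, calculate the photon energy:
E_photon = hc/λ = (6.626×10⁻³⁴ J·s)(3×10⁸ m/s) / (219.4×10⁻⁹ m)
E_photon = 5.6511 eV

Then, the maximum kinetic energy:
KE_max = E_photon - φ = 5.6511 eV - 4.41 eV = 1.2411 eV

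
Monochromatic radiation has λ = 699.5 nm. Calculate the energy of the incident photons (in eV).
1.7725 eV

Using E = hf = hc/λ:

E = hc/λ = (6.626×10⁻³⁴ J·s)(3×10⁸ m/s) / (699.5×10⁻⁹ m)
E = 1.7725 eV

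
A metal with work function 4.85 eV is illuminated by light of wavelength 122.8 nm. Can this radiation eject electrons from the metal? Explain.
Yes

For photoemission, the photon energy must exceed the work function.

Photon energy: E = hc/λ = 10.0964 eV
Work function: φ = 4.85 eV

Since E_photon (10.0964 eV) > φ (4.85 eV), photoemission WILL occur.
The threshold wavelength is λ₀ = hc/φ = 255.6 nm.
Since 122.8 nm < 255.6 nm, the light has sufficient energy.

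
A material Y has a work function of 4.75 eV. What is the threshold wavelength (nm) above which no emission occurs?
261.02 nm

The threshold wavelength is when the photon energy equals the work function:
hc/λ₀ = φ

Solving for λ₀:
λ₀ = hc/φ = (6.626×10⁻³⁴ J·s)(3×10⁸ m/s) / (4.75 eV × 1.602×10⁻¹⁹ J/eV)
λ₀ = 261.02 nm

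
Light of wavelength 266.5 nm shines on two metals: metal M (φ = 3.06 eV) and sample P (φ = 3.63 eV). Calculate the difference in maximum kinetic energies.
0.5700 eV

Using KE_max = hc/λ - φ for each metal:

Photon energy: E = hc/λ = 4.6523 eV

For metal M (φ₁ = 3.06 eV):
KE₁ = E - φ₁ = 4.6523 - 3.06 = 1.5923 eV

For sample P (φ₂ = 3.63 eV):
KE₂ = E - φ₂ = 4.6523 - 3.63 = 1.0223 eV

Difference:
ΔKE = KE₁ - KE₂ = 1.5923 - 1.0223 = 0.5700 eV

Note: The difference equals the difference in work functions: 3.63 - 3.06 = 0.57 eV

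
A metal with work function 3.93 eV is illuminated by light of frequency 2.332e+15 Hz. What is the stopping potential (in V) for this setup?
5.7144 V

The stopping potential V_s satisfies: eV_s = KE_max

First, find KE_max using Einstein's equation:
E_photon = hf = (6.626×10⁻³⁴ J·s)(2.332e+15 Hz) = 9.6444 eV
KE_max = E_photon - φ = 9.6444 - 3.93 = 5.7144 eV

Since eV_s = KE_max:
V_s = KE_max/e = 5.7144 V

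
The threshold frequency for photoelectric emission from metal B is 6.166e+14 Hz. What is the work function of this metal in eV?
2.55 eV

At the threshold frequency, photon energy equals work function:
φ = hf₀

Calculating:
φ = (6.626×10⁻³⁴ J·s)(6.166e+14 Hz)
φ = 2.55 eV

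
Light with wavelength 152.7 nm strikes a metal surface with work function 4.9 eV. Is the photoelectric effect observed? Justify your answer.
Yes

For photoemission, the photon energy must exceed the work function.

Photon energy: E = hc/λ = 8.1195 eV
Work function: φ = 4.9 eV

Since E_photon (8.1195 eV) > φ (4.9 eV), photoemission WILL occur.
The threshold wavelength is λ₀ = hc/φ = 253.0 nm.
Since 152.7 nm < 253.0 nm, the light has sufficient energy.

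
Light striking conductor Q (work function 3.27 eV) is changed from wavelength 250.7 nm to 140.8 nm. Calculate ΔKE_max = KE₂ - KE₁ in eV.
3.8602 eV

Using Einstein's equation: KE_max = hc/λ - φ

For λ₁ = 250.7 nm:
KE₁ = hc/λ₁ - φ = 4.9455 - 3.27 = 1.6755 eV

For λ₂ = 140.8 nm:
KE₂ = hc/λ₂ - φ = 8.8057 - 3.27 = 5.5357 eV

Change in KE:
ΔKE = KE₂ - KE₁ = 5.5357 - 1.6755 = 3.8602 eV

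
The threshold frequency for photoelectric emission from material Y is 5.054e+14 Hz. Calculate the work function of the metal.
2.09 eV

At the threshold frequency, photon energy equals work function:
φ = hf₀

Calculating:
φ = (6.626×10⁻³⁴ J·s)(5.054e+14 Hz)
φ = 2.09 eV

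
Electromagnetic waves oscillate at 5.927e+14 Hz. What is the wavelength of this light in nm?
505.81 nm

Using the wave equation: c = fλ

Solving for wavelength:
λ = c/f = (3×10⁸ m/s) / (5.927e+14 Hz)
λ = 505.81 nm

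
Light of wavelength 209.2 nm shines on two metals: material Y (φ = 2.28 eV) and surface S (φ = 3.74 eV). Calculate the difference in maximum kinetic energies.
1.4600 eV

Using KE_max = hc/λ - φ for each metal:

Photon energy: E = hc/λ = 5.9266 eV

For material Y (φ₁ = 2.28 eV):
KE₁ = E - φ₁ = 5.9266 - 2.28 = 3.6466 eV

For surface S (φ₂ = 3.74 eV):
KE₂ = E - φ₂ = 5.9266 - 3.74 = 2.1866 eV

Difference:
ΔKE = KE₁ - KE₂ = 3.6466 - 2.1866 = 1.4600 eV

Note: The difference equals the difference in work functions: 3.74 - 2.28 = 1.46 eV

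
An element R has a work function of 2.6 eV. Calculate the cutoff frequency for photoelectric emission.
6.2868e+14 Hz

The threshold frequency is when the photon energy equals the work function:
hf₀ = φ

Solving for f₀:
f₀ = φ/h = (2.6 eV × 1.602×10⁻¹⁹ J/eV) / (6.626×10⁻³⁴ J·s)
f₀ = 6.2868e+14 Hz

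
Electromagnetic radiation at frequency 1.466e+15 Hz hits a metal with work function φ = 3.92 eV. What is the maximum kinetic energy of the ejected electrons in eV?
2.1429 eV

Using Einstein's photoelectric equation: KE_max = hf - φ

First, calculate the photon energy:
E_photon = hf = (6.626×10⁻³⁴ J·s)(1.466e+15 Hz)
E_photon = 6.0629 eV

Then, the maximum kinetic energy:
KE_max = E_photon - φ = 6.0629 eV - 3.92 eV = 2.1429 eV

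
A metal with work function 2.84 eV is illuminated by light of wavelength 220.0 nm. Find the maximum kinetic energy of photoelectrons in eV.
2.7956 eV

Using Einstein's photoelectric equation: KE_max = hf - φ = hc/λ - φ

First, calculate the photon energy:
E_photon = hc/λ = (6.626×10⁻³⁴ J·s)(3×10⁸ m/s) / (220.0×10⁻⁹ m)
E_photon = 5.6356 eV

Then, the maximum kinetic energy:
KE_max = E_photon - φ = 5.6356 eV - 2.84 eV = 2.7956 eV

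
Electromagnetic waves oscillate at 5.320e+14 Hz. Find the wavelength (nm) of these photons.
563.52 nm

Using the wave equation: c = fλ

Solving for wavelength:
λ = c/f = (3×10⁸ m/s) / (5.320e+14 Hz)
λ = 563.52 nm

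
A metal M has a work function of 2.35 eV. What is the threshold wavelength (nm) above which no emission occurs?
527.59 nm

The threshold wavelength is when the photon energy equals the work function:
hc/λ₀ = φ

Solving for λ₀:
λ₀ = hc/φ = (6.626×10⁻³⁴ J·s)(3×10⁸ m/s) / (2.35 eV × 1.602×10⁻¹⁹ J/eV)
λ₀ = 527.59 nm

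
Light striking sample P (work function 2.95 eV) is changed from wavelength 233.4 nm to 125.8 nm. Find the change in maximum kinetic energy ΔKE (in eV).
4.5436 eV

Using Einstein's equation: KE_max = hc/λ - φ

For λ₁ = 233.4 nm:
KE₁ = hc/λ₁ - φ = 5.3121 - 2.95 = 2.3621 eV

For λ₂ = 125.8 nm:
KE₂ = hc/λ₂ - φ = 9.8557 - 2.95 = 6.9057 eV

Change in KE:
ΔKE = KE₂ - KE₁ = 6.9057 - 2.3621 = 4.5436 eV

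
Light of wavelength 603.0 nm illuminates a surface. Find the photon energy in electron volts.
2.0561 eV

Using E = hf = hc/λ:

E = hc/λ = (6.626×10⁻³⁴ J·s)(3×10⁸ m/s) / (603.0×10⁻⁹ m)
E = 2.0561 eV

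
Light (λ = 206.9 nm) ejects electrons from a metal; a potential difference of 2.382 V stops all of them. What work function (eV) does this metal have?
3.61 eV

The stopping potential gives the maximum kinetic energy: KE_max = eV_s = 2.382 eV

From Einstein's photoelectric equation: KE_max = hc/λ - φ
Rearranging: φ = hc/λ - KE_max

Calculate photon energy:
E_photon = hc/λ = (6.626×10⁻³⁴ J·s)(3×10⁸ m/s) / (206.9×10⁻⁹ m) = 5.9925 eV

Therefore:
φ = 5.9925 - 2.382 = 3.61 eV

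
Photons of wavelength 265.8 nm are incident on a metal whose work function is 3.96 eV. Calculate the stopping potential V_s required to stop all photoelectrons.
0.7046 V

The stopping potential V_s satisfies: eV_s = KE_max

First, find KE_max using Einstein's equation:
E_photon = hc/λ = 4.6646 eV
KE_max = E_photon - φ = 4.6646 - 3.96 = 0.7046 eV

Since eV_s = KE_max:
V_s = KE_max/e = 0.7046 V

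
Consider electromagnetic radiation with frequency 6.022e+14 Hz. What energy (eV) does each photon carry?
2.4905 eV

Using E = hf:

E = hf = (6.626×10⁻³⁴ J·s)(6.022e+14 Hz)
E = 2.4905 eV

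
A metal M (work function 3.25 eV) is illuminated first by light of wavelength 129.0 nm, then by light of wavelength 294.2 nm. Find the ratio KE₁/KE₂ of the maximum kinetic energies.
6.5968

Using Einstein's equation: KE_max = hc/λ - φ

For λ₁ = 129.0 nm:
E₁ = hc/λ₁ = 9.6112 eV
KE₁ = E₁ - φ = 9.6112 - 3.25 = 6.3612 eV

For λ₂ = 294.2 nm:
E₂ = hc/λ₂ = 4.2143 eV
KE₂ = E₂ - φ = 4.2143 - 3.25 = 0.9643 eV

Ratio: KE₁/KE₂ = 6.3612/0.9643 = 6.5968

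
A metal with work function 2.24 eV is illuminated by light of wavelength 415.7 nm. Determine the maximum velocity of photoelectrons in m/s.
5.1108e+05 m/s

First, find the maximum kinetic energy:
E_photon = hc/λ = 2.9825 eV
KE_max = E_photon - φ = 2.9825 - 2.24 = 0.7425 eV

Convert to Joules: KE_max = 0.7425 × 1.602×10⁻¹⁹ J = 1.1897e-19 J

Then use KE = ½mv² to find velocity:
v = √(2·KE/m) = √(2 × 1.1897e-19 J / 9.109e-31 kg)
v = 5.1108e+05 m/s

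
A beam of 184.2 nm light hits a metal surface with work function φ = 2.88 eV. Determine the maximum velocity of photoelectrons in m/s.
1.1639e+06 m/s

First, find the maximum kinetic energy:
E_photon = hc/λ = 6.7310 eV
KE_max = E_photon - φ = 6.7310 - 2.88 = 3.8510 eV

Convert to Joules: KE_max = 3.8510 × 1.602×10⁻¹⁹ J = 6.1699e-19 J

Then use KE = ½mv² to find velocity:
v = √(2·KE/m) = √(2 × 6.1699e-19 J / 9.109e-31 kg)
v = 1.1639e+06 m/s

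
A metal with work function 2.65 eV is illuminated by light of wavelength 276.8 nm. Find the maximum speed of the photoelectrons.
8.0215e+05 m/s

First, find the maximum kinetic energy:
E_photon = hc/λ = 4.4792 eV
KE_max = E_photon - φ = 4.4792 - 2.65 = 1.8292 eV

Convert to Joules: KE_max = 1.8292 × 1.602×10⁻¹⁹ J = 2.9307e-19 J

Then use KE = ½mv² to find velocity:
v = √(2·KE/m) = √(2 × 2.9307e-19 J / 9.109e-31 kg)
v = 8.0215e+05 m/s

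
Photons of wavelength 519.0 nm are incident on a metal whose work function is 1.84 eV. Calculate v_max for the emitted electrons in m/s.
4.3941e+05 m/s

First, find the maximum kinetic energy:
E_photon = hc/λ = 2.3889 eV
KE_max = E_photon - φ = 2.3889 - 1.84 = 0.5489 eV

Convert to Joules: KE_max = 0.5489 × 1.602×10⁻¹⁹ J = 8.7944e-20 J

Then use KE = ½mv² to find velocity:
v = √(2·KE/m) = √(2 × 8.7944e-20 J / 9.109e-31 kg)
v = 4.3941e+05 m/s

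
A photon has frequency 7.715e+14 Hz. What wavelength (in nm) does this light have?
388.58 nm

Using the wave equation: c = fλ

Solving for wavelength:
λ = c/f = (3×10⁸ m/s) / (7.715e+14 Hz)
λ = 388.58 nm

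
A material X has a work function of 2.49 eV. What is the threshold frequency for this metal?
6.0208e+14 Hz

The threshold frequency is when the photon energy equals the work function:
hf₀ = φ

Solving for f₀:
f₀ = φ/h = (2.49 eV × 1.602×10⁻¹⁹ J/eV) / (6.626×10⁻³⁴ J·s)
f₀ = 6.0208e+14 Hz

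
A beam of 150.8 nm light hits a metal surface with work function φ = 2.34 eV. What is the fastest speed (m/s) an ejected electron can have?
1.4384e+06 m/s

First, find the maximum kinetic energy:
E_photon = hc/λ = 8.2218 eV
KE_max = E_photon - φ = 8.2218 - 2.34 = 5.8818 eV

Convert to Joules: KE_max = 5.8818 × 1.602×10⁻¹⁹ J = 9.4236e-19 J

Then use KE = ½mv² to find velocity:
v = √(2·KE/m) = √(2 × 9.4236e-19 J / 9.109e-31 kg)
v = 1.4384e+06 m/s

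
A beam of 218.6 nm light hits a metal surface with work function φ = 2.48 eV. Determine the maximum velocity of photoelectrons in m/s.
1.0596e+06 m/s

First, find the maximum kinetic energy:
E_photon = hc/λ = 5.6717 eV
KE_max = E_photon - φ = 5.6717 - 2.48 = 3.1917 eV

Convert to Joules: KE_max = 3.1917 × 1.602×10⁻¹⁹ J = 5.1137e-19 J

Then use KE = ½mv² to find velocity:
v = √(2·KE/m) = √(2 × 5.1137e-19 J / 9.109e-31 kg)
v = 1.0596e+06 m/s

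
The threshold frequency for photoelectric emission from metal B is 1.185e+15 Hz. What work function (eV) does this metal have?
4.90 eV

At the threshold frequency, photon energy equals work function:
φ = hf₀

Calculating:
φ = (6.626×10⁻³⁴ J·s)(1.185e+15 Hz)
φ = 4.90 eV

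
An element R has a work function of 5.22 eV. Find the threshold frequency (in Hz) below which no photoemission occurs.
1.2622e+15 Hz

The threshold frequency is when the photon energy equals the work function:
hf₀ = φ

Solving for f₀:
f₀ = φ/h = (5.22 eV × 1.602×10⁻¹⁹ J/eV) / (6.626×10⁻³⁴ J·s)
f₀ = 1.2622e+15 Hz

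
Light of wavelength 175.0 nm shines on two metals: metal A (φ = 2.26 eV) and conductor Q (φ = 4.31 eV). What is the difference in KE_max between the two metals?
2.0500 eV

Using KE_max = hc/λ - φ for each metal:

Photon energy: E = hc/λ = 7.0848 eV

For metal A (φ₁ = 2.26 eV):
KE₁ = E - φ₁ = 7.0848 - 2.26 = 4.8248 eV

For conductor Q (φ₂ = 4.31 eV):
KE₂ = E - φ₂ = 7.0848 - 4.31 = 2.7748 eV

Difference:
ΔKE = KE₁ - KE₂ = 4.8248 - 2.7748 = 2.0500 eV

Note: The difference equals the difference in work functions: 4.31 - 2.26 = 2.05 eV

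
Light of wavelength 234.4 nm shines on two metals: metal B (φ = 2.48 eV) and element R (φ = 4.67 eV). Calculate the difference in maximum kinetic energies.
2.1900 eV

Using KE_max = hc/λ - φ for each metal:

Photon energy: E = hc/λ = 5.2894 eV

For metal B (φ₁ = 2.48 eV):
KE₁ = E - φ₁ = 5.2894 - 2.48 = 2.8094 eV

For element R (φ₂ = 4.67 eV):
KE₂ = E - φ₂ = 5.2894 - 4.67 = 0.6194 eV

Difference:
ΔKE = KE₁ - KE₂ = 2.8094 - 0.6194 = 2.1900 eV

Note: The difference equals the difference in work functions: 4.67 - 2.48 = 2.19 eV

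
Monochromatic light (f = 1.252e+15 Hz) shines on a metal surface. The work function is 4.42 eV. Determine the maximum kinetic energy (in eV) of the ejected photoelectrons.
0.7579 eV

Using Einstein's photoelectric equation: KE_max = hf - φ

First, calculate the photon energy:
E_photon = hf = (6.626×10⁻³⁴ J·s)(1.252e+15 Hz)
E_photon = 5.1779 eV

Then, the maximum kinetic energy:
KE_max = E_photon - φ = 5.1779 eV - 4.42 eV = 0.7579 eV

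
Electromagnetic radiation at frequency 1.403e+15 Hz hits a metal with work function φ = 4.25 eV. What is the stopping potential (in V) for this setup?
1.5523 V

The stopping potential V_s satisfies: eV_s = KE_max

First, find KE_max using Einstein's equation:
E_photon = hf = (6.626×10⁻³⁴ J·s)(1.403e+15 Hz) = 5.8023 eV
KE_max = E_photon - φ = 5.8023 - 4.25 = 1.5523 eV

Since eV_s = KE_max:
V_s = KE_max/e = 1.5523 V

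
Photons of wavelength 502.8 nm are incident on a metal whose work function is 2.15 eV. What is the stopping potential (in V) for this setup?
0.3159 V

The stopping potential V_s satisfies: eV_s = KE_max

First, find KE_max using Einstein's equation:
E_photon = hc/λ = 2.4659 eV
KE_max = E_photon - φ = 2.4659 - 2.15 = 0.3159 eV

Since eV_s = KE_max:
V_s = KE_max/e = 0.3159 V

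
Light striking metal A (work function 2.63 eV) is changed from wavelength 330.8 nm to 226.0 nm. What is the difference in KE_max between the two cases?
1.7380 eV

Using Einstein's equation: KE_max = hc/λ - φ

For λ₁ = 330.8 nm:
KE₁ = hc/λ₁ - φ = 3.7480 - 2.63 = 1.1180 eV

For λ₂ = 226.0 nm:
KE₂ = hc/λ₂ - φ = 5.4860 - 2.63 = 2.8560 eV

Change in KE:
ΔKE = KE₂ - KE₁ = 2.8560 - 1.1180 = 1.7380 eV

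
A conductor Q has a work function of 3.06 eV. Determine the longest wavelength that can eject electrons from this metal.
405.18 nm

The threshold wavelength is when the photon energy equals the work function:
hc/λ₀ = φ

Solving for λ₀:
λ₀ = hc/φ = (6.626×10⁻³⁴ J·s)(3×10⁸ m/s) / (3.06 eV × 1.602×10⁻¹⁹ J/eV)
λ₀ = 405.18 nm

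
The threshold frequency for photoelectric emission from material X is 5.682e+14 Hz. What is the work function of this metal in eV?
2.35 eV

At the threshold frequency, photon energy equals work function:
φ = hf₀

Calculating:
φ = (6.626×10⁻³⁴ J·s)(5.682e+14 Hz)
φ = 2.35 eV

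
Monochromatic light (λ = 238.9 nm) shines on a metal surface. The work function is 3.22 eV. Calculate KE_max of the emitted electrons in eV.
1.9698 eV

Using Einstein's photoelectric equation: KE_max = hf - φ = hc/λ - φ

First, calculate the photon energy:
E_photon = hc/λ = (6.626×10⁻³⁴ J·s)(3×10⁸ m/s) / (238.9×10⁻⁹ m)
E_photon = 5.1898 eV

Then, the maximum kinetic energy:
KE_max = E_photon - φ = 5.1898 eV - 3.22 eV = 1.9698 eV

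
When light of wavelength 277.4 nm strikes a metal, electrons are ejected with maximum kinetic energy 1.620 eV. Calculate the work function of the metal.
2.85 eV

From Einstein's photoelectric equation: KE_max = hf - φ = hc/λ - φ

Rearranging for φ:
φ = hc/λ - KE_max

Calculate photon energy:
E_photon = hc/λ = 4.4695 eV

Therefore:
φ = 4.4695 - 1.620 = 2.85 eV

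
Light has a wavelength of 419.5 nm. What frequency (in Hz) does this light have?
7.1464e+14 Hz

Using the wave equation: c = fλ

Solving for frequency:
f = c/λ = (3×10⁸ m/s) / (419.5×10⁻⁹ m)
f = 7.1464e+14 Hz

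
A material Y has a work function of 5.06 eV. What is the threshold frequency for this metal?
1.2235e+15 Hz

The threshold frequency is when the photon energy equals the work function:
hf₀ = φ

Solving for f₀:
f₀ = φ/h = (5.06 eV × 1.602×10⁻¹⁹ J/eV) / (6.626×10⁻³⁴ J·s)
f₀ = 1.2235e+15 Hz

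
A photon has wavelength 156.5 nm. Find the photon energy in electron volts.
7.9223 eV

Using E = hf = hc/λ:

E = hc/λ = (6.626×10⁻³⁴ J·s)(3×10⁸ m/s) / (156.5×10⁻⁹ m)
E = 7.9223 eV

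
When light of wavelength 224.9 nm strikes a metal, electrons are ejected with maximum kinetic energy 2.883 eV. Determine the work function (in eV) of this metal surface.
2.63 eV

From Einstein's photoelectric equation: KE_max = hf - φ = hc/λ - φ

Rearranging for φ:
φ = hc/λ - KE_max

Calculate photon energy:
E_photon = hc/λ = 5.5129 eV

Therefore:
φ = 5.5129 - 2.883 = 2.63 eV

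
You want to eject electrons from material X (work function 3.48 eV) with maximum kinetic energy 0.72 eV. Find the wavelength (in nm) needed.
295.20 nm

From Einstein's equation: KE_max = hc/λ - φ

Rearranging for λ:
hc/λ = KE_max + φ
λ = hc/(KE_max + φ)

Required photon energy:
E_photon = KE_max + φ = 0.72 + 3.48 = 4.20 eV

Required wavelength:
λ = hc/E_photon = (6.626×10⁻³⁴)(3×10⁸) / (4.20 × 1.602×10⁻¹⁹)
λ = 295.20 nm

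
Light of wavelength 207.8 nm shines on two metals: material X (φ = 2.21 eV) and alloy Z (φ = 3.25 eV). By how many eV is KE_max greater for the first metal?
1.0400 eV

Using KE_max = hc/λ - φ for each metal:

Photon energy: E = hc/λ = 5.9665 eV

For material X (φ₁ = 2.21 eV):
KE₁ = E - φ₁ = 5.9665 - 2.21 = 3.7565 eV

For alloy Z (φ₂ = 3.25 eV):
KE₂ = E - φ₂ = 5.9665 - 3.25 = 2.7165 eV

Difference:
ΔKE = KE₁ - KE₂ = 3.7565 - 2.7165 = 1.0400 eV

Note: The difference equals the difference in work functions: 3.25 - 2.21 = 1.04 eV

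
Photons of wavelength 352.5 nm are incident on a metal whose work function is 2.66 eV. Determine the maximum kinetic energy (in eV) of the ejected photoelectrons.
0.8573 eV

Using Einstein's photoelectric equation: KE_max = hf - φ = hc/λ - φ

First, calculate the photon energy:
E_photon = hc/λ = (6.626×10⁻³⁴ J·s)(3×10⁸ m/s) / (352.5×10⁻⁹ m)
E_photon = 3.5173 eV

Then, the maximum kinetic energy:
KE_max = E_photon - φ = 3.5173 eV - 2.66 eV = 0.8573 eV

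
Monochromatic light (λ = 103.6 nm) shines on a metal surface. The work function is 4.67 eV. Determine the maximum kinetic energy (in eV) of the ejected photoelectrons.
7.2976 eV

Using Einstein's photoelectric equation: KE_max = hf - φ = hc/λ - φ

First, calculate the photon energy:
E_photon = hc/λ = (6.626×10⁻³⁴ J·s)(3×10⁸ m/s) / (103.6×10⁻⁹ m)
E_photon = 11.9676 eV

Then, the maximum kinetic energy:
KE_max = E_photon - φ = 11.9676 eV - 4.67 eV = 7.2976 eV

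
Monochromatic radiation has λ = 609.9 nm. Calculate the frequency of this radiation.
4.9154e+14 Hz

Using the wave equation: c = fλ

Solving for frequency:
f = c/λ = (3×10⁸ m/s) / (609.9×10⁻⁹ m)
f = 4.9154e+14 Hz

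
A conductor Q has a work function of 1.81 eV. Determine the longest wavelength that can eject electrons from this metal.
685.00 nm

The threshold wavelength is when the photon energy equals the work function:
hc/λ₀ = φ

Solving for λ₀:
λ₀ = hc/φ = (6.626×10⁻³⁴ J·s)(3×10⁸ m/s) / (1.81 eV × 1.602×10⁻¹⁹ J/eV)
λ₀ = 685.00 nm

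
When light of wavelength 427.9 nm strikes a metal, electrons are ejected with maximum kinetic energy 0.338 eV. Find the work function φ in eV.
2.56 eV

From Einstein's photoelectric equation: KE_max = hf - φ = hc/λ - φ

Rearranging for φ:
φ = hc/λ - KE_max

Calculate photon energy:
E_photon = hc/λ = 2.8975 eV

Therefore:
φ = 2.8975 - 0.338 = 2.56 eV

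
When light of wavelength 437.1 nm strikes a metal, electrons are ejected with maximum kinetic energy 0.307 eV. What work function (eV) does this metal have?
2.53 eV

From Einstein's photoelectric equation: KE_max = hf - φ = hc/λ - φ

Rearranging for φ:
φ = hc/λ - KE_max

Calculate photon energy:
E_photon = hc/λ = 2.8365 eV

Therefore:
φ = 2.8365 - 0.307 = 2.53 eV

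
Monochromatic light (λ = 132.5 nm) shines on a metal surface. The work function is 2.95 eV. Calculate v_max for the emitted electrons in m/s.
1.5013e+06 m/s

First, find the maximum kinetic energy:
E_photon = hc/λ = 9.3573 eV
KE_max = E_photon - φ = 9.3573 - 2.95 = 6.4073 eV

Convert to Joules: KE_max = 6.4073 × 1.602×10⁻¹⁹ J = 1.0266e-18 J

Then use KE = ½mv² to find velocity:
v = √(2·KE/m) = √(2 × 1.0266e-18 J / 9.109e-31 kg)
v = 1.5013e+06 m/s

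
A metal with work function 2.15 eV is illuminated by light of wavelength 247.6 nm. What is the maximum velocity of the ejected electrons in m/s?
1.0026e+06 m/s

First, find the maximum kinetic energy:
E_photon = hc/λ = 5.0074 eV
KE_max = E_photon - φ = 5.0074 - 2.15 = 2.8574 eV

Convert to Joules: KE_max = 2.8574 × 1.602×10⁻¹⁹ J = 4.5781e-19 J

Then use KE = ½mv² to find velocity:
v = √(2·KE/m) = √(2 × 4.5781e-19 J / 9.109e-31 kg)
v = 1.0026e+06 m/s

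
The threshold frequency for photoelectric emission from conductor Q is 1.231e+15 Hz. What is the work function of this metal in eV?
5.09 eV

At the threshold frequency, photon energy equals work function:
φ = hf₀

Calculating:
φ = (6.626×10⁻³⁴ J·s)(1.231e+15 Hz)
φ = 5.09 eV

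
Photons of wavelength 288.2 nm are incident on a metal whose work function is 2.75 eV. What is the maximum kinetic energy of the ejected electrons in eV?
1.5520 eV

Using Einstein's photoelectric equation: KE_max = hf - φ = hc/λ - φ

First, calculate the photon energy:
E_photon = hc/λ = (6.626×10⁻³⁴ J·s)(3×10⁸ m/s) / (288.2×10⁻⁹ m)
E_photon = 4.3020 eV

Then, the maximum kinetic energy:
KE_max = E_photon - φ = 4.3020 eV - 2.75 eV = 1.5520 eV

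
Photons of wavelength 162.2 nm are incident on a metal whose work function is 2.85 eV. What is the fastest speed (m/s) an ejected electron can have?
1.2986e+06 m/s

First, find the maximum kinetic energy:
E_photon = hc/λ = 7.6439 eV
KE_max = E_photon - φ = 7.6439 - 2.85 = 4.7939 eV

Convert to Joules: KE_max = 4.7939 × 1.602×10⁻¹⁹ J = 7.6807e-19 J

Then use KE = ½mv² to find velocity:
v = √(2·KE/m) = √(2 × 7.6807e-19 J / 9.109e-31 kg)
v = 1.2986e+06 m/s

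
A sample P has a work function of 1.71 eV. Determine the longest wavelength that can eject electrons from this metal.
725.05 nm

The threshold wavelength is when the photon energy equals the work function:
hc/λ₀ = φ

Solving for λ₀:
λ₀ = hc/φ = (6.626×10⁻³⁴ J·s)(3×10⁸ m/s) / (1.71 eV × 1.602×10⁻¹⁹ J/eV)
λ₀ = 725.05 nm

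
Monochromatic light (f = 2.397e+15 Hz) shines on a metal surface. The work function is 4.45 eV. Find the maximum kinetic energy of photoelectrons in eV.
5.4632 eV

Using Einstein's photoelectric equation: KE_max = hf - φ

First, calculate the photon energy:
E_photon = hf = (6.626×10⁻³⁴ J·s)(2.397e+15 Hz)
E_photon = 9.9132 eV

Then, the maximum kinetic energy:
KE_max = E_photon - φ = 9.9132 eV - 4.45 eV = 5.4632 eV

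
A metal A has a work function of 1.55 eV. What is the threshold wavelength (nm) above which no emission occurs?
799.90 nm

The threshold wavelength is when the photon energy equals the work function:
hc/λ₀ = φ

Solving for λ₀:
λ₀ = hc/φ = (6.626×10⁻³⁴ J·s)(3×10⁸ m/s) / (1.55 eV × 1.602×10⁻¹⁹ J/eV)
λ₀ = 799.90 nm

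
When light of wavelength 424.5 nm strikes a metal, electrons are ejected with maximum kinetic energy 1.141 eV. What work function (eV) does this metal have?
1.78 eV

From Einstein's photoelectric equation: KE_max = hf - φ = hc/λ - φ

Rearranging for φ:
φ = hc/λ - KE_max

Calculate photon energy:
E_photon = hc/λ = 2.9207 eV

Therefore:
φ = 2.9207 - 1.141 = 1.78 eV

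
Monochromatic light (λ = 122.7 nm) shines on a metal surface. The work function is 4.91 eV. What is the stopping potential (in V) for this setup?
5.1947 V

The stopping potential V_s satisfies: eV_s = KE_max

First, find KE_max using Einstein's equation:
E_photon = hc/λ = 10.1047 eV
KE_max = E_photon - φ = 10.1047 - 4.91 = 5.1947 eV

Since eV_s = KE_max:
V_s = KE_max/e = 5.1947 V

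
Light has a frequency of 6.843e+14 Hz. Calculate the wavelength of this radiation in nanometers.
438.10 nm

Using the wave equation: c = fλ

Solving for wavelength:
λ = c/f = (3×10⁸ m/s) / (6.843e+14 Hz)
λ = 438.10 nm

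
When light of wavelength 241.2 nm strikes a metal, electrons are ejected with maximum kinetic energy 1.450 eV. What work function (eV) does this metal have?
3.69 eV

From Einstein's photoelectric equation: KE_max = hf - φ = hc/λ - φ

Rearranging for φ:
φ = hc/λ - KE_max

Calculate photon energy:
E_photon = hc/λ = 5.1403 eV

Therefore:
φ = 5.1403 - 1.450 = 3.69 eV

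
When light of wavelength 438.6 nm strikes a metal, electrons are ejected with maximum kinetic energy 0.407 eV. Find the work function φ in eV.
2.42 eV

From Einstein's photoelectric equation: KE_max = hf - φ = hc/λ - φ

Rearranging for φ:
φ = hc/λ - KE_max

Calculate photon energy:
E_photon = hc/λ = 2.8268 eV

Therefore:
φ = 2.8268 - 0.407 = 2.42 eV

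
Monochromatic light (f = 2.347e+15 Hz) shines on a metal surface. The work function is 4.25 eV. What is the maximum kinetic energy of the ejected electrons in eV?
5.4564 eV

Using Einstein's photoelectric equation: KE_max = hf - φ

First, calculate the photon energy:
E_photon = hf = (6.626×10⁻³⁴ J·s)(2.347e+15 Hz)
E_photon = 9.7064 eV

Then, the maximum kinetic energy:
KE_max = E_photon - φ = 9.7064 eV - 4.25 eV = 5.4564 eV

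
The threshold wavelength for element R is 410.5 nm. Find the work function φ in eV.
3.02 eV

At the threshold wavelength, photon energy equals work function:
φ = hc/λ₀

Calculating:
φ = (6.626×10⁻³⁴ J·s)(3×10⁸ m/s) / (410.5×10⁻⁹ m)
φ = 3.02 eV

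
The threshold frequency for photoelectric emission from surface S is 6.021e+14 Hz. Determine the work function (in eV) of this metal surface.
2.49 eV

At the threshold frequency, photon energy equals work function:
φ = hf₀

Calculating:
φ = (6.626×10⁻³⁴ J·s)(6.021e+14 Hz)
φ = 2.49 eV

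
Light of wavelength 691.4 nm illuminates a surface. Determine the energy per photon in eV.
1.7932 eV

Using E = hf = hc/λ:

E = hc/λ = (6.626×10⁻³⁴ J·s)(3×10⁸ m/s) / (691.4×10⁻⁹ m)
E = 1.7932 eV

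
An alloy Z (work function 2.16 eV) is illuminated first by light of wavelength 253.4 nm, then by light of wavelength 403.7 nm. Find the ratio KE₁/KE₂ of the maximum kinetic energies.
2.9992

Using Einstein's equation: KE_max = hc/λ - φ

For λ₁ = 253.4 nm:
E₁ = hc/λ₁ = 4.8928 eV
KE₁ = E₁ - φ = 4.8928 - 2.16 = 2.7328 eV

For λ₂ = 403.7 nm:
E₂ = hc/λ₂ = 3.0712 eV
KE₂ = E₂ - φ = 3.0712 - 2.16 = 0.9112 eV

Ratio: KE₁/KE₂ = 2.7328/0.9112 = 2.9992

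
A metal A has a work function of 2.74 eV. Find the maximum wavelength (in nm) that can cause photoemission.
452.50 nm

The threshold wavelength is when the photon energy equals the work function:
hc/λ₀ = φ

Solving for λ₀:
λ₀ = hc/φ = (6.626×10⁻³⁴ J·s)(3×10⁸ m/s) / (2.74 eV × 1.602×10⁻¹⁹ J/eV)
λ₀ = 452.50 nm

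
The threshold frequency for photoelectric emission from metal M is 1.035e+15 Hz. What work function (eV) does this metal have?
4.28 eV

At the threshold frequency, photon energy equals work function:
φ = hf₀

Calculating:
φ = (6.626×10⁻³⁴ J·s)(1.035e+15 Hz)
φ = 4.28 eV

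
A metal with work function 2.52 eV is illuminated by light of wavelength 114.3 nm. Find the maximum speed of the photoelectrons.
1.7115e+06 m/s

First, find the maximum kinetic energy:
E_photon = hc/λ = 10.8473 eV
KE_max = E_photon - φ = 10.8473 - 2.52 = 8.3273 eV

Convert to Joules: KE_max = 8.3273 × 1.602×10⁻¹⁹ J = 1.3342e-18 J

Then use KE = ½mv² to find velocity:
v = √(2·KE/m) = √(2 × 1.3342e-18 J / 9.109e-31 kg)
v = 1.7115e+06 m/s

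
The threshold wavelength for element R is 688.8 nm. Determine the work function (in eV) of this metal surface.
1.80 eV

At the threshold wavelength, photon energy equals work function:
φ = hc/λ₀

Calculating:
φ = (6.626×10⁻³⁴ J·s)(3×10⁸ m/s) / (688.8×10⁻⁹ m)
φ = 1.80 eV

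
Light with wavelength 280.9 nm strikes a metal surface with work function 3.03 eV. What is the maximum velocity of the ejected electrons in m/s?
6.9769e+05 m/s

First, find the maximum kinetic energy:
E_photon = hc/λ = 4.4138 eV
KE_max = E_photon - φ = 4.4138 - 3.03 = 1.3838 eV

Convert to Joules: KE_max = 1.3838 × 1.602×10⁻¹⁹ J = 2.2171e-19 J

Then use KE = ½mv² to find velocity:
v = √(2·KE/m) = √(2 × 2.2171e-19 J / 9.109e-31 kg)
v = 6.9769e+05 m/s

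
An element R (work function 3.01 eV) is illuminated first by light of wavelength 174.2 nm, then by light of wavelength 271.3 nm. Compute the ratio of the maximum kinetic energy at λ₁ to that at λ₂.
2.6329

Using Einstein's equation: KE_max = hc/λ - φ

For λ₁ = 174.2 nm:
E₁ = hc/λ₁ = 7.1173 eV
KE₁ = E₁ - φ = 7.1173 - 3.01 = 4.1073 eV

For λ₂ = 271.3 nm:
E₂ = hc/λ₂ = 4.5700 eV
KE₂ = E₂ - φ = 4.5700 - 3.01 = 1.5600 eV

Ratio: KE₁/KE₂ = 4.1073/1.5600 = 2.6329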